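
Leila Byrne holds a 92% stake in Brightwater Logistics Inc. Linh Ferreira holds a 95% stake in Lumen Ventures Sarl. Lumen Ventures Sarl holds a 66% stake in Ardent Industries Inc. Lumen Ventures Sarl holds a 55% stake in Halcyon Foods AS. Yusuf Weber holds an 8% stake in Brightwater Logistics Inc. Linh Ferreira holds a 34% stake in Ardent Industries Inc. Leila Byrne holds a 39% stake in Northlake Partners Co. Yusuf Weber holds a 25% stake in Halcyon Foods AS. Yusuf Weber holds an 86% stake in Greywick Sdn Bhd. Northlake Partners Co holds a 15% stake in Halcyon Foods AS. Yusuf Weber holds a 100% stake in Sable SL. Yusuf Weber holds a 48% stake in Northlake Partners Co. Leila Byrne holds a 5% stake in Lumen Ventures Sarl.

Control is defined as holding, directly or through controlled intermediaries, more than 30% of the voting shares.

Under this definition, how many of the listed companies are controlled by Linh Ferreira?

Linh holds 95% of Lumen, so Linh controls Lumen.
Lumen holds 55% of Halcyon, so Linh controls Halcyon.
Linh and Lumen together hold 34% + 66% = 100% of Ardent, so Linh controls Ardent.
No other company's threshold is met.
Linh controls 3 companies.

3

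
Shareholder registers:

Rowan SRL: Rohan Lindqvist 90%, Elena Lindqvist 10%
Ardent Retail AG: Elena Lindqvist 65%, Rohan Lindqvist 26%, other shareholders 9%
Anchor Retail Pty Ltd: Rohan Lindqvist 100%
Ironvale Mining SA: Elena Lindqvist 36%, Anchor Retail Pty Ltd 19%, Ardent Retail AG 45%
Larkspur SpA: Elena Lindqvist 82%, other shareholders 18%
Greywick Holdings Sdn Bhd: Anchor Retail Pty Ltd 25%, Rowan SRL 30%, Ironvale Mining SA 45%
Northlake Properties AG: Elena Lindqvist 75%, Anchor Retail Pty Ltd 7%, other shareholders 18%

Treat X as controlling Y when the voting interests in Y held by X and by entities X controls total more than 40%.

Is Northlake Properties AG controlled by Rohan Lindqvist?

Rohan holds 90% of Rowan, so Rohan controls Rowan.
Rohan holds 100% of Anchor, so Rohan controls Anchor.
Anchor and Rowan together hold 25% + 30% = 55% of Greywick, so Rohan controls Greywick.
In Northlake, Rohan's side holds only 7%, not > 40%.
So Rohan does not control Northlake.

No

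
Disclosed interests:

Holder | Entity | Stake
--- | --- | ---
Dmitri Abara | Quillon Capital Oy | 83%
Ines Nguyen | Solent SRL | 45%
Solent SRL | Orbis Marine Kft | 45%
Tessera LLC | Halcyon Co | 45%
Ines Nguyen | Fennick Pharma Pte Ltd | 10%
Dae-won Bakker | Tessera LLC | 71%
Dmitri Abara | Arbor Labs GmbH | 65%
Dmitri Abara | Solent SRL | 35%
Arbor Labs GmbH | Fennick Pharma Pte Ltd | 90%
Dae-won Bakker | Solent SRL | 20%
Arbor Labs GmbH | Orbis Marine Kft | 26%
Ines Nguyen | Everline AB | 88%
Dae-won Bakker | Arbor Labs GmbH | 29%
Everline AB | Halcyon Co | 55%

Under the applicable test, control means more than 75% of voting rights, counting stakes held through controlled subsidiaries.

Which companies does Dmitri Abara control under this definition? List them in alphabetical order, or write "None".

Quillon Capital Oy

Dmitri holds 83% of Quillon, so Dmitri controls Quillon.
No other company's threshold is met.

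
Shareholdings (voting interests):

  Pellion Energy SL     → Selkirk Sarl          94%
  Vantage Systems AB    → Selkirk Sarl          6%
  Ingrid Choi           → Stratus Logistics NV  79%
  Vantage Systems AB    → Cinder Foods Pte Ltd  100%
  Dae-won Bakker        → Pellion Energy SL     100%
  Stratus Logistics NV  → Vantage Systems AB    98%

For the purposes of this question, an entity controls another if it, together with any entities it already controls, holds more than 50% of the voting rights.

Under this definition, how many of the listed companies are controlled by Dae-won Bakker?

Dae-won holds 100% of Pellion, so Dae-won controls Pellion.
Pellion holds 94% of Selkirk, so Dae-won controls Selkirk.
No other company's threshold is met.
Dae-won controls 2 companies.

2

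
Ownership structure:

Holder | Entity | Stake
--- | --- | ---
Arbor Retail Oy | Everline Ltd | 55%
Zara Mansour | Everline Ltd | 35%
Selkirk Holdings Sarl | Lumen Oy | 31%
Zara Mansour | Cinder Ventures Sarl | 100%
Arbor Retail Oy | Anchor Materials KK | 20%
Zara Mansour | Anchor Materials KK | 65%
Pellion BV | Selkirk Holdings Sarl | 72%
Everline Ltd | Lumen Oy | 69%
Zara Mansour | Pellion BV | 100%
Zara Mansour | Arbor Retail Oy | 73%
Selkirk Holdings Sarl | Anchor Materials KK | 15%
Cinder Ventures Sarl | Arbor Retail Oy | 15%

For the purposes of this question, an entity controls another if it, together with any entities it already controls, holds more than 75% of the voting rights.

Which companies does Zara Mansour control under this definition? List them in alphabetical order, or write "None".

Zara holds 100% of Cinder, so Zara controls Cinder.
Cinder and Zara together hold 15% + 73% = 88% of Arbor, so Zara controls Arbor.
Zara holds 100% of Pellion, so Zara controls Pellion.
Arbor and Zara together hold 55% + 35% = 90% of Everline, so Zara controls Everline.
Zara and Arbor together hold 65% + 20% = 85% of Anchor, so Zara controls Anchor.
No other company's threshold is met.

Anchor Materials KK, Arbor Retail Oy, Cinder Ventures Sarl, Everline Ltd, Pellion BV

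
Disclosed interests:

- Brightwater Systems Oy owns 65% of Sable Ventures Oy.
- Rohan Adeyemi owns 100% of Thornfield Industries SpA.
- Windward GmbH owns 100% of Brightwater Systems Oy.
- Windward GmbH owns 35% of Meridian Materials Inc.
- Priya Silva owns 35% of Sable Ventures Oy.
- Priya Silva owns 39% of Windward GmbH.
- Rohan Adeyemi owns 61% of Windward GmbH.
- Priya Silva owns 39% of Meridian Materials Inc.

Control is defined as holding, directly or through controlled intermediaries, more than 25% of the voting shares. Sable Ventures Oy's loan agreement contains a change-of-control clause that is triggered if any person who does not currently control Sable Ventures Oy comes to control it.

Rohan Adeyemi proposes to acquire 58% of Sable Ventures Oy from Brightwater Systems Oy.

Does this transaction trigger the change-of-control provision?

No

The purchase adds only to Rohan's holdings (Brightwater's stake shrinks), so Rohan is the only person who could newly come to control Sable.
Rohan holds 61% of Windward, so Rohan controls Windward.
Windward holds 100% of Brightwater, so Rohan controls Brightwater.
Brightwater holds 65% of Sable, so Rohan controls Sable.
So Rohan already controls Sable before the transaction.
After the purchase, Rohan holds 58% of Sable directly, and Brightwater's stake falls to 7%.
Rohan controlled Sable already, so this is not a new person acquiring control; every other person's position is unchanged or reduced.
No new person acquires control, so the clause is not triggered.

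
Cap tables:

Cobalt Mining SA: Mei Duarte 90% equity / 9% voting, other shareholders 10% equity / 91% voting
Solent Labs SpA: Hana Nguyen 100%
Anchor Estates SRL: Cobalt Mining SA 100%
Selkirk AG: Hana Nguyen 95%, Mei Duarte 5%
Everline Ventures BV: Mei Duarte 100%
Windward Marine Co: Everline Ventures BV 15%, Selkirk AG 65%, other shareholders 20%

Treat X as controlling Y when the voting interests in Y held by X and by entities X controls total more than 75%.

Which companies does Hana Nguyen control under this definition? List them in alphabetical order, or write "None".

Selkirk AG, Solent Labs SpA

Hana holds 100% of Solent, so Hana controls Solent.
Hana holds 95% of Selkirk, so Hana controls Selkirk.
No other company's threshold is met.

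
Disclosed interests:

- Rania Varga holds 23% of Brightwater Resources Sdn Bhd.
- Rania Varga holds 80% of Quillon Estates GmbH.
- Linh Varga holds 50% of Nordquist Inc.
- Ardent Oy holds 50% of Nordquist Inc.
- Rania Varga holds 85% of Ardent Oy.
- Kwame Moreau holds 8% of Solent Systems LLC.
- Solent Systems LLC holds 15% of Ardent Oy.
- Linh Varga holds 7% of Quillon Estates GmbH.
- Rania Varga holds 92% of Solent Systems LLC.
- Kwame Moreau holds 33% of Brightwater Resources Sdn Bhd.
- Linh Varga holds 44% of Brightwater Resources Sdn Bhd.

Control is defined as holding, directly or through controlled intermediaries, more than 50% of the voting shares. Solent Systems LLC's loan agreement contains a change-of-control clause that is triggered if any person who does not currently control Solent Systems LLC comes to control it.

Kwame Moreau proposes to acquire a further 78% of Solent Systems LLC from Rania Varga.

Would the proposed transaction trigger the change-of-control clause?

The purchase adds only to Kwame's holdings (Rania's stake shrinks), so Kwame is the only person who could newly come to control Solent.
Kwame's largest direct stake is 33% in Brightwater, which does not meet the threshold, so Kwame controls no company.
In Solent, Kwame's side holds only 8%, not > 50%.
So before the transaction, Kwame does not control Solent.
After the purchase, Kwame's direct stake in Solent rises to 8% + 78% = 86%, and Rania's stake falls to 14%.
Kwame holds 86% of Solent, so Kwame controls Solent.
Kwame did not control Solent before and does after, so the clause is triggered.

Yes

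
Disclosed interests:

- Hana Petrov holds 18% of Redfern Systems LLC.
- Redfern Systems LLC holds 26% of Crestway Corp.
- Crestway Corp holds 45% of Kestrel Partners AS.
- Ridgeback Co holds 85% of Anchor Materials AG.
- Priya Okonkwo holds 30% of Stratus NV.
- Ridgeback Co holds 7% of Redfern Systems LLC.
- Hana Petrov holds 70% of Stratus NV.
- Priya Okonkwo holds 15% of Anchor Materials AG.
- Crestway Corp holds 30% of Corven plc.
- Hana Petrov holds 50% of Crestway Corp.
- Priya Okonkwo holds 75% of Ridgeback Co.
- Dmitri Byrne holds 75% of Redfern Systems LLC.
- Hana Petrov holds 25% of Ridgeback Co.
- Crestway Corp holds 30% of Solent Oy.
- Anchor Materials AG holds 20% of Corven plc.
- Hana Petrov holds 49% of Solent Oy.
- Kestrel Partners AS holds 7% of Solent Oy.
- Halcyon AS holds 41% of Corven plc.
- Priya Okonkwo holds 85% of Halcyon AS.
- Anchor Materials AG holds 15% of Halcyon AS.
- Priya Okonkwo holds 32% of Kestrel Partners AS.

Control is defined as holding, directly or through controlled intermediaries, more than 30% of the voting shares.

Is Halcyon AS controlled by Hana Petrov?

No

Hana holds 70% of Stratus, so Hana controls Stratus.
Hana holds 50% of Crestway, so Hana controls Crestway.
Crestway holds 45% of Kestrel, so Hana controls Kestrel.
Crestway and Kestrel and Hana together hold 30% + 7% + 49% = 86% of Solent, so Hana controls Solent.
Neither Hana nor any entity Hana controls holds any voting interest in Halcyon.
So Hana does not control Halcyon.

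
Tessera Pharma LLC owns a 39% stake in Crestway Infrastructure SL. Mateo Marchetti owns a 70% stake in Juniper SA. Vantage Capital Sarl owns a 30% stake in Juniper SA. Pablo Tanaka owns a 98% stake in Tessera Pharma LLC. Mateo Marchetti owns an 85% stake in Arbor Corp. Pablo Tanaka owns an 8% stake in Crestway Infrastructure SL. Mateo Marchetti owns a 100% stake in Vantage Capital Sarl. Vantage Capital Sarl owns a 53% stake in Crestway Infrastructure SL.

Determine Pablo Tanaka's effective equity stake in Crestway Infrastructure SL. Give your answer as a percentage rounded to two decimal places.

Pablo reaches Crestway along 2 paths.
Direct stake: 8% = 8%.
Via Tessera: 98% × 39% = 38.22%.
Total: 8% + 38.22% = 46.22%.

46.22%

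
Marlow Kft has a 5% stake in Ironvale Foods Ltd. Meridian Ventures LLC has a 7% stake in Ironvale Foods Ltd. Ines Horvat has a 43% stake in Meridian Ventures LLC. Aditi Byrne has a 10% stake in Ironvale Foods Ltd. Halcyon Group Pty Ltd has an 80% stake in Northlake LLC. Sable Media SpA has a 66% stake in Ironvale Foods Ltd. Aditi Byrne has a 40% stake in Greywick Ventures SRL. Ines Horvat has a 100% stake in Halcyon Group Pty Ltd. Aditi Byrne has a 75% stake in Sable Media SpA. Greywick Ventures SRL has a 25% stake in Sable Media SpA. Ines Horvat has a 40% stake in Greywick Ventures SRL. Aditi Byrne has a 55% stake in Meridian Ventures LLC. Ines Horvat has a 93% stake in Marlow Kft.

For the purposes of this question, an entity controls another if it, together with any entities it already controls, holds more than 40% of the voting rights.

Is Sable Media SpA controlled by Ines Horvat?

Ines holds 100% of Halcyon, so Ines controls Halcyon.
Ines holds 43% of Meridian, so Ines controls Meridian.
Ines holds 93% of Marlow, so Ines controls Marlow.
Halcyon holds 80% of Northlake, so Ines controls Northlake.
Neither Ines nor any entity Ines controls holds any voting interest in Sable.
So Ines does not control Sable.

No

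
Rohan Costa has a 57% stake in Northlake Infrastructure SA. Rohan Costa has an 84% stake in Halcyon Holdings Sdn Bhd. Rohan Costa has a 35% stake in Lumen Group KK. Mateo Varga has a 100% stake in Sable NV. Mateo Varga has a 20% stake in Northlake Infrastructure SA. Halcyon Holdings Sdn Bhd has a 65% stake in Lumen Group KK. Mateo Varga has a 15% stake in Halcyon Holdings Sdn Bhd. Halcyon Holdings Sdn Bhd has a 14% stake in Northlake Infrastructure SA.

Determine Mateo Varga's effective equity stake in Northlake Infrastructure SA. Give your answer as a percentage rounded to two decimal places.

Mateo reaches Northlake along 2 paths.
Direct stake: 20% = 20%.
Via Halcyon: 15% × 14% = 2.1%.
Total: 20% + 2.1% = 22.1%.
Rounded: 22.10%.

22.10%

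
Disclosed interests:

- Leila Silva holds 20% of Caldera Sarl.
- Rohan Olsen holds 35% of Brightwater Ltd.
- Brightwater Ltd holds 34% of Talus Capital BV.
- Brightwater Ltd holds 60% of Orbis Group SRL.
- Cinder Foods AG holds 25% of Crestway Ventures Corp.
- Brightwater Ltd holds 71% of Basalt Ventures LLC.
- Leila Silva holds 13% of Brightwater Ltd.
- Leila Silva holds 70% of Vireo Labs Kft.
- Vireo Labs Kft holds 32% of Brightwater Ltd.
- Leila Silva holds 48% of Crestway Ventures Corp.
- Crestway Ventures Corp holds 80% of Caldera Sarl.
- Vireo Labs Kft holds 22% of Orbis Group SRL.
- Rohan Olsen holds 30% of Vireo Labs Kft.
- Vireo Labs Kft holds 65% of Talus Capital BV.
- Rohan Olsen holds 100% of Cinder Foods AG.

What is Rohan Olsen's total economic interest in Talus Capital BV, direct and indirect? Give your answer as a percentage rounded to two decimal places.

34.66%

Rohan reaches Talus along 3 paths.
Via Vireo: 30% × 65% = 19.5%.
Via Vireo → Brightwater: 30% × 32% × 34% = 3.264%.
Via Brightwater: 35% × 34% = 11.9%.
Total: 19.5% + 3.264% + 11.9% = 34.664%.
Rounded: 34.66%.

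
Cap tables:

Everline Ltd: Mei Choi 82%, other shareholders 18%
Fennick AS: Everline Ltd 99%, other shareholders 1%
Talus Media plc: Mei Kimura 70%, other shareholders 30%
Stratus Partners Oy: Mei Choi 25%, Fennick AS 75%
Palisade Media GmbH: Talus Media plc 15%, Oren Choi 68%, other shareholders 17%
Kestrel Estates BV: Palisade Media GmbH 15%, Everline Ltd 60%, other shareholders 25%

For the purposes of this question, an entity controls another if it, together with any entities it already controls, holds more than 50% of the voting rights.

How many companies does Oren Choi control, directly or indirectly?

1

Oren holds 68% of Palisade, so Oren controls Palisade.
No other company's threshold is met.
Oren controls 1 company.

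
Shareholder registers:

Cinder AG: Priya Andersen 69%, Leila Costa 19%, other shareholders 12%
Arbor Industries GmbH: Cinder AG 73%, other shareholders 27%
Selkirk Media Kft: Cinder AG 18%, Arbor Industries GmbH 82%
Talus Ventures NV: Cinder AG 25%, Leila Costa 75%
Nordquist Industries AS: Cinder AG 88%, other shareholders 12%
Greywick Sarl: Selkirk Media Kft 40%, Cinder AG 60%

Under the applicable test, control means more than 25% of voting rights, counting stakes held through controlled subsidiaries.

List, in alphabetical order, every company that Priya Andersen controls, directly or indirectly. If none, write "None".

Arbor Industries GmbH, Cinder AG, Greywick Sarl, Nordquist Industries AS, Selkirk Media Kft

Priya holds 69% of Cinder, so Priya controls Cinder.
Cinder holds 73% of Arbor, so Priya controls Arbor.
Cinder and Arbor together hold 18% + 82% = 100% of Selkirk, so Priya controls Selkirk.
Cinder holds 88% of Nordquist, so Priya controls Nordquist.
Selkirk and Cinder together hold 40% + 60% = 100% of Greywick, so Priya controls Greywick.
No other company's threshold is met.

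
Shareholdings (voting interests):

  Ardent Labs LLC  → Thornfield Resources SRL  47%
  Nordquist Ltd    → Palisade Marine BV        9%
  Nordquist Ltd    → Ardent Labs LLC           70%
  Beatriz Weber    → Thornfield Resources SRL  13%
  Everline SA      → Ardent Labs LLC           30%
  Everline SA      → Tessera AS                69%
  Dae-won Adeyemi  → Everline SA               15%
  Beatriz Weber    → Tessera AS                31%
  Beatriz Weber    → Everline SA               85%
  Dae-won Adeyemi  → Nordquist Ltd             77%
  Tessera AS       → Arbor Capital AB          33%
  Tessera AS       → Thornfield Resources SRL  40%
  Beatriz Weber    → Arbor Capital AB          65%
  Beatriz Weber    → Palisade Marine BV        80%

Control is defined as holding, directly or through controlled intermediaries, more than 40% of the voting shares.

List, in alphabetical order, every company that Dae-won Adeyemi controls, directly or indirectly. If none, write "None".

Ardent Labs LLC, Nordquist Ltd, Thornfield Resources SRL

Dae-won holds 77% of Nordquist, so Dae-won controls Nordquist.
Nordquist holds 70% of Ardent, so Dae-won controls Ardent.
Ardent holds 47% of Thornfield, so Dae-won controls Thornfield.
No other company's threshold is met.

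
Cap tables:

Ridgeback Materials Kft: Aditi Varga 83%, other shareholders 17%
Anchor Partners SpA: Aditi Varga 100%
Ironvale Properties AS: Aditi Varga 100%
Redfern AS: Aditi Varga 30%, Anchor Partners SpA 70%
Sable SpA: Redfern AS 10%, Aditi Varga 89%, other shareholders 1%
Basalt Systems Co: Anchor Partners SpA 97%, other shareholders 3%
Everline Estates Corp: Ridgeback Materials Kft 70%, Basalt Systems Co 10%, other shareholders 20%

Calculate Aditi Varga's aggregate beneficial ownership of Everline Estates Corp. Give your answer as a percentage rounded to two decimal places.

Aditi reaches Everline along 2 paths.
Via Ridgeback: 83% × 70% = 58.1%.
Via Anchor → Basalt: 100% × 97% × 10% = 9.7%.
Total: 58.1% + 9.7% = 67.8%.
Rounded: 67.80%.

67.80%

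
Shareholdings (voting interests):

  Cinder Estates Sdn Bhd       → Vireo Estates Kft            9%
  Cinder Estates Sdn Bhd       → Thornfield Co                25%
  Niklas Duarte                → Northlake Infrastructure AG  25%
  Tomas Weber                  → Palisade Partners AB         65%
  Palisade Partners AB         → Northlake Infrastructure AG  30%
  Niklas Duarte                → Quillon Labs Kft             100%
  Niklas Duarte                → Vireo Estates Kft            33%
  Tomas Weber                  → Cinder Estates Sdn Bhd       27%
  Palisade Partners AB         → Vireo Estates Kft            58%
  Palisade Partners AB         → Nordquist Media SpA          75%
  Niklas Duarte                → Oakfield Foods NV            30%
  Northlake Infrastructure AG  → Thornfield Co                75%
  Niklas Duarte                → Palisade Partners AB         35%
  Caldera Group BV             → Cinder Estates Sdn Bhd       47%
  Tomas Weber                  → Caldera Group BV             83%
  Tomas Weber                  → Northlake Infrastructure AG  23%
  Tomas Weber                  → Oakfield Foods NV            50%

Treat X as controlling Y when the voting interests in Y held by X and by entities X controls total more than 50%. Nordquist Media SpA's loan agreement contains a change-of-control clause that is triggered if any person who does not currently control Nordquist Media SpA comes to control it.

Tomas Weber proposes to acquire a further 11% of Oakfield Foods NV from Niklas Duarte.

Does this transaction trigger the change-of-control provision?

No

The purchase adds only to Tomas's holdings (Niklas's stake shrinks), so Tomas is the only person who could newly come to control Nordquist.
Tomas holds 65% of Palisade, so Tomas controls Palisade.
Palisade holds 75% of Nordquist, so Tomas controls Nordquist.
So Tomas already controls Nordquist before the transaction.
After the purchase, Tomas's direct stake in Oakfield rises to 50% + 11% = 61%, and Niklas's stake falls to 19%.
Tomas controlled Nordquist already, so this is not a new person acquiring control; every other person's position is unchanged or reduced.
No new person acquires control, so the clause is not triggered.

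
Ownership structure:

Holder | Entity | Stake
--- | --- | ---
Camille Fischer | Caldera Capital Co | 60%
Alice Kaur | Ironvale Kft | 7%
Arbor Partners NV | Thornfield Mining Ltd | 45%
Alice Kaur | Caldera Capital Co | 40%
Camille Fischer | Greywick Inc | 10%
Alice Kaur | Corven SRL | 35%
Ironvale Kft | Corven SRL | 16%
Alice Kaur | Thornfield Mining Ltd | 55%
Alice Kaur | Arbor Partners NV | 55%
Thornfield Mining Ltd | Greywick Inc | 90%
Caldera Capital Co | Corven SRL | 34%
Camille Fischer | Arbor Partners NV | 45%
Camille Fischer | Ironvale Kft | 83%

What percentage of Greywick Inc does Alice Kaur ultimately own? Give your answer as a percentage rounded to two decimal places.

71.78%

Alice reaches Greywick along 2 paths.
Via Arbor → Thornfield: 55% × 45% × 90% = 22.275%.
Via Thornfield: 55% × 90% = 49.5%.
Total: 22.275% + 49.5% = 71.775%.
Rounded: 71.78%.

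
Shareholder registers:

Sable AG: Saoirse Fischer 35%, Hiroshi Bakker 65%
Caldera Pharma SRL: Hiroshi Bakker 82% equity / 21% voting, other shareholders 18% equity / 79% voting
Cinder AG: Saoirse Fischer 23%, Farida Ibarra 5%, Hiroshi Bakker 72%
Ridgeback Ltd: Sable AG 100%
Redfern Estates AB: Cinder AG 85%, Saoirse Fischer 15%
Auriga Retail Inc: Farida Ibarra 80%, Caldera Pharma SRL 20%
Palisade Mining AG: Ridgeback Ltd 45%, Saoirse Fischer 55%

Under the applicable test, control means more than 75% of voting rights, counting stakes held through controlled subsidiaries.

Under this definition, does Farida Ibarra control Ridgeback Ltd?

Farida holds 80% of Auriga, so Farida controls Auriga.
Neither Farida nor any entity Farida controls holds any voting interest in Ridgeback.
So Farida does not control Ridgeback.

No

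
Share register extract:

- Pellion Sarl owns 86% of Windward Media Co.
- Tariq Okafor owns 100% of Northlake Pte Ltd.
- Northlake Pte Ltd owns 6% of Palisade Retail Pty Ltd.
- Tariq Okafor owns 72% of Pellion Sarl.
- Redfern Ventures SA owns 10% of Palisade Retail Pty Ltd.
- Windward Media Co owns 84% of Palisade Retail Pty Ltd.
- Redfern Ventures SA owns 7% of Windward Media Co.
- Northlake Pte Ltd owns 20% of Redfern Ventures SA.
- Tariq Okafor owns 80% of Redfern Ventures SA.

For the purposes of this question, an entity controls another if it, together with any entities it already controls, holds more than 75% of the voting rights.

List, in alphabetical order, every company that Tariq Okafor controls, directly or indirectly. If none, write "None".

Northlake Pte Ltd, Redfern Ventures SA

Tariq holds 100% of Northlake, so Tariq controls Northlake.
Tariq and Northlake together hold 80% + 20% = 100% of Redfern, so Tariq controls Redfern.
No other company's threshold is met.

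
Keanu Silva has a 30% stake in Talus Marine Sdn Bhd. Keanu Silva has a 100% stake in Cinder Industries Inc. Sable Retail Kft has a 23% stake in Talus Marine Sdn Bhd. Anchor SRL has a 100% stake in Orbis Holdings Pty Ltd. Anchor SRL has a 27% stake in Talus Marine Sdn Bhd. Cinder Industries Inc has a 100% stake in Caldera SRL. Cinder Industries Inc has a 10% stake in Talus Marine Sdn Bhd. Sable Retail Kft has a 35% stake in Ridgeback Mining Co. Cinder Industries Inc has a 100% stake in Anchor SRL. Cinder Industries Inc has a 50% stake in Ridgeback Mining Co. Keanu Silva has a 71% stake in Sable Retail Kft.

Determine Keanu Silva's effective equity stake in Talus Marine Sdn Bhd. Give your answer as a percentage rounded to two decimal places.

83.33%

Keanu reaches Talus along 4 paths.
Direct stake: 30% = 30%.
Via Sable: 71% × 23% = 16.33%.
Via Cinder → Anchor: 100% × 100% × 27% = 27%.
Via Cinder: 100% × 10% = 10%.
Total: 30% + 16.33% + 27% + 10% = 83.33%.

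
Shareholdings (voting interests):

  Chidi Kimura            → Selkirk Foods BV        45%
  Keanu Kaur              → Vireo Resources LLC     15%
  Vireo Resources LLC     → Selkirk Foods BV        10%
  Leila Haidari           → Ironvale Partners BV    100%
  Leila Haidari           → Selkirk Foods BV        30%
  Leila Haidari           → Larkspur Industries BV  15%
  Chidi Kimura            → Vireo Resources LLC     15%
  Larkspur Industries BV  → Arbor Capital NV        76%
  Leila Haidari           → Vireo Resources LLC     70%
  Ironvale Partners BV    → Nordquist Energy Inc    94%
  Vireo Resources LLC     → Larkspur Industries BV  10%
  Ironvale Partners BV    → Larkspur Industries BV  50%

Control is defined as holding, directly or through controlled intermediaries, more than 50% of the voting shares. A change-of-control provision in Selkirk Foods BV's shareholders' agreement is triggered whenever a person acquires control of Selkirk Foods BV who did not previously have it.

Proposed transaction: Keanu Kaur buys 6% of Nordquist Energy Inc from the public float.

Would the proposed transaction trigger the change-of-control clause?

The purchase changes only Keanu's holdings, so Keanu is the only person who could newly come to control Selkirk.
Keanu's largest direct stake is 15% in Vireo, which does not meet the threshold, so Keanu controls no company.
Neither Keanu nor any entity Keanu controls holds any voting interest in Selkirk.
So before the transaction, Keanu does not control Selkirk.
After the purchase, Keanu holds 6% of Nordquist directly.
Keanu's side now holds 6% of Nordquist, not > 50%, so Keanu still does not control Nordquist.
After the transaction, neither Keanu nor any entity Keanu controls holds a voting interest in Selkirk, so Keanu still does not control it.
No new person acquires control, so the clause is not triggered.

No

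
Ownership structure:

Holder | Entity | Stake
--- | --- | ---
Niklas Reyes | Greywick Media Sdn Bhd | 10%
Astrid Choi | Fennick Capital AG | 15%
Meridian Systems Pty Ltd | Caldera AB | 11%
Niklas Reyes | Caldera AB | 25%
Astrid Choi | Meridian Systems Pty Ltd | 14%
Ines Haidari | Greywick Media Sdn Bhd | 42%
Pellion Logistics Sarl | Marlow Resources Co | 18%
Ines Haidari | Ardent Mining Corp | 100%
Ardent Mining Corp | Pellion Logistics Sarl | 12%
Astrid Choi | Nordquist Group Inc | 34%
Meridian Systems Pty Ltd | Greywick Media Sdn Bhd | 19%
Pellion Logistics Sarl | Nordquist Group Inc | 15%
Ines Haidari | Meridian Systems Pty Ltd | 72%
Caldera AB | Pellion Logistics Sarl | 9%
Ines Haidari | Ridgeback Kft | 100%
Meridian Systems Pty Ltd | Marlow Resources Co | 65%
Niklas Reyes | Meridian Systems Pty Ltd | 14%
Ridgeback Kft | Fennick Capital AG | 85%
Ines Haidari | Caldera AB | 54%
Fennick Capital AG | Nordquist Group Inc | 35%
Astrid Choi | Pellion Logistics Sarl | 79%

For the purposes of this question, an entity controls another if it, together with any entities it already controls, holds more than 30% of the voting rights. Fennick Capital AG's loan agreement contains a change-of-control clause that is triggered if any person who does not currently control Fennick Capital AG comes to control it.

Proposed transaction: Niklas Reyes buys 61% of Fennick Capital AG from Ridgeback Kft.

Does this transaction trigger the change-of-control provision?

Yes

The purchase adds only to Niklas's holdings (Ridgeback's stake shrinks), so Niklas is the only person who could newly come to control Fennick.
Niklas's largest direct stake is 25% in Caldera, which does not meet the threshold, so Niklas controls no company.
Neither Niklas nor any entity Niklas controls holds any voting interest in Fennick.
So before the transaction, Niklas does not control Fennick.
After the purchase, Niklas holds 61% of Fennick directly, and Ridgeback's stake falls to 24%.
Niklas holds 61% of Fennick, so Niklas controls Fennick.
Niklas did not control Fennick before and does after, so the clause is triggered.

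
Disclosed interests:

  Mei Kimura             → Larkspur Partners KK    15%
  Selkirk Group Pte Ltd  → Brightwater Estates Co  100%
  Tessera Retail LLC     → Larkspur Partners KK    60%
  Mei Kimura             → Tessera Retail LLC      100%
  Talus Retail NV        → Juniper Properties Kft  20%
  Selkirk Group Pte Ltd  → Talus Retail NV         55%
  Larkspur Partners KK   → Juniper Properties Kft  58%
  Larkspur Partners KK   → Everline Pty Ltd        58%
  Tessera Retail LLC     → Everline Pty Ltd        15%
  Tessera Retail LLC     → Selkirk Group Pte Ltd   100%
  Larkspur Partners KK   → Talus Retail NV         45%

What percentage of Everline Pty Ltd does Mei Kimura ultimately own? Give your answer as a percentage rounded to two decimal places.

58.50%

Mei reaches Everline along 3 paths.
Via Tessera: 100% × 15% = 15%.
Via Larkspur: 15% × 58% = 8.7%.
Via Tessera → Larkspur: 100% × 60% × 58% = 34.8%.
Total: 15% + 8.7% + 34.8% = 58.5%.
Rounded: 58.50%.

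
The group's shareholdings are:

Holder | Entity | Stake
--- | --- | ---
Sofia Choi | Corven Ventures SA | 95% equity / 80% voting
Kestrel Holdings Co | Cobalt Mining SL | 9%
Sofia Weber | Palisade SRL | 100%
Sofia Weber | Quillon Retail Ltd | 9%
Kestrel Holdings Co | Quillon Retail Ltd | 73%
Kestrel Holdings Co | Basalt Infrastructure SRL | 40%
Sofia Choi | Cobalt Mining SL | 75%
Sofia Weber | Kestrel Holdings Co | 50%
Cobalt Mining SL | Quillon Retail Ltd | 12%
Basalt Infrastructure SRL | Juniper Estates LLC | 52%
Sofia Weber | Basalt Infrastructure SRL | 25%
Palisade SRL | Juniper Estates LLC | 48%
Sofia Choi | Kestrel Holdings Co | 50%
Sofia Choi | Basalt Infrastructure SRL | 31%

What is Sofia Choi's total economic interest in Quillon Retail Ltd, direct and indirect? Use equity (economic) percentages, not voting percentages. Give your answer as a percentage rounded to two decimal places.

46.04%

Sofia Choi reaches Quillon along 3 paths.
Via Kestrel: 50% × 73% = 36.5%.
Via Cobalt: 75% × 12% = 9%.
Via Kestrel → Cobalt: 50% × 9% × 12% = 0.54%.
Total: 36.5% + 9% + 0.54% = 46.04%.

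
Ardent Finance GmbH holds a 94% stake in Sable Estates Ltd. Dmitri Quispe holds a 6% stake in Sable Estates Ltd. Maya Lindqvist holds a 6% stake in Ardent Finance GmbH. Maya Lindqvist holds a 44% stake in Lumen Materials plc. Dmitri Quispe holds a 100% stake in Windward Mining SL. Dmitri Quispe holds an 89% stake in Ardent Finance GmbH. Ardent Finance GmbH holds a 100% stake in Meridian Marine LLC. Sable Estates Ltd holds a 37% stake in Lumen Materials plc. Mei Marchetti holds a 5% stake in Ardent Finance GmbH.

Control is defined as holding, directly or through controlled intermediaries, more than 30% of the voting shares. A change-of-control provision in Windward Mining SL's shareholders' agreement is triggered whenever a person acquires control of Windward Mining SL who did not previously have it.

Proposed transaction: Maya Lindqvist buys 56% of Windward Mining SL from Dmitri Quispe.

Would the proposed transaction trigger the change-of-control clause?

The purchase adds only to Maya's holdings (Dmitri's stake shrinks), so Maya is the only person who could newly come to control Windward.
Maya holds 44% of Lumen, so Maya controls Lumen.
Neither Maya nor any entity Maya controls holds any voting interest in Windward.
So before the transaction, Maya does not control Windward.
After the purchase, Maya holds 56% of Windward directly, and Dmitri's stake falls to 44%.
Maya holds 56% of Windward, so Maya controls Windward.
Maya did not control Windward before and does after, so the clause is triggered.

Yes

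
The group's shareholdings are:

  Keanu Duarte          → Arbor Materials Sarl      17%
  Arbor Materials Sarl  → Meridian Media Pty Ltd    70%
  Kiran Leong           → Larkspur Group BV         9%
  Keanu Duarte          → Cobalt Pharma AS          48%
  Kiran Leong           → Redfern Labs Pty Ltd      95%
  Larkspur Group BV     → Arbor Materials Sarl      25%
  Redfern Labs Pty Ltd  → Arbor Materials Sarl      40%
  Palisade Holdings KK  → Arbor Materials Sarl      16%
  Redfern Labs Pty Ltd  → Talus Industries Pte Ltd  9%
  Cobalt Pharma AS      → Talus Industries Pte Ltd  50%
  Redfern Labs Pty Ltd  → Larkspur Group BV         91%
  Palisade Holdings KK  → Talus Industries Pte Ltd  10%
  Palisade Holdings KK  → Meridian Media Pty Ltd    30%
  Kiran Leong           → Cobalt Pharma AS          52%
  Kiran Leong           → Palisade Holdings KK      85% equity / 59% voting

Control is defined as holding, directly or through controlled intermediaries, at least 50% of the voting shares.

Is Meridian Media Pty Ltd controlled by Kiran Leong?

Kiran holds 59% of Palisade, so Kiran controls Palisade.
Kiran holds 95% of Redfern, so Kiran controls Redfern.
Redfern and Kiran together hold 91% + 9% = 100% of Larkspur, so Kiran controls Larkspur.
Palisade and Larkspur and Redfern together hold 16% + 25% + 40% = 81% of Arbor, so Kiran controls Arbor.
Palisade and Arbor together hold 30% + 70% = 100% of Meridian, so Kiran controls Meridian.

Yes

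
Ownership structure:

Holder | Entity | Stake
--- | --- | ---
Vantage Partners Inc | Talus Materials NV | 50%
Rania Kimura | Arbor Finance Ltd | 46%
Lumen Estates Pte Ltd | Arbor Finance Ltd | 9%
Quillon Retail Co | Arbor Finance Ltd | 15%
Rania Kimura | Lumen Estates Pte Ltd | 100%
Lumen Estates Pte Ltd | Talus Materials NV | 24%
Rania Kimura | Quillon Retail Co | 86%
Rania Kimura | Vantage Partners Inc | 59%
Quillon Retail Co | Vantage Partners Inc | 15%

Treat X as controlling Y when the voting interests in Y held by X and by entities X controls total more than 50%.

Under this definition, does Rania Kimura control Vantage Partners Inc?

Yes

Rania holds 86% of Quillon, so Rania controls Quillon.
Quillon and Rania together hold 15% + 59% = 74% of Vantage, so Rania controls Vantage.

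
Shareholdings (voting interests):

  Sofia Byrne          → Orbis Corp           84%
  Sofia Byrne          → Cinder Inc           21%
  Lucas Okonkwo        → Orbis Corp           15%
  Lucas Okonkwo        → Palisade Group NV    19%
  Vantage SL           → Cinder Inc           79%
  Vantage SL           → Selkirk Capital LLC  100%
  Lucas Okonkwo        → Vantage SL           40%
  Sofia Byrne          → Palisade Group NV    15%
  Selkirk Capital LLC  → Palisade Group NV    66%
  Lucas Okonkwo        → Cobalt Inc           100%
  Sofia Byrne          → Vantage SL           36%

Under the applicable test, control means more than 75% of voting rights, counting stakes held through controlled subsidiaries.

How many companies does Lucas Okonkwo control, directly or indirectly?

1

Lucas holds 100% of Cobalt, so Lucas controls Cobalt.
No other company's threshold is met.
Lucas controls 1 company.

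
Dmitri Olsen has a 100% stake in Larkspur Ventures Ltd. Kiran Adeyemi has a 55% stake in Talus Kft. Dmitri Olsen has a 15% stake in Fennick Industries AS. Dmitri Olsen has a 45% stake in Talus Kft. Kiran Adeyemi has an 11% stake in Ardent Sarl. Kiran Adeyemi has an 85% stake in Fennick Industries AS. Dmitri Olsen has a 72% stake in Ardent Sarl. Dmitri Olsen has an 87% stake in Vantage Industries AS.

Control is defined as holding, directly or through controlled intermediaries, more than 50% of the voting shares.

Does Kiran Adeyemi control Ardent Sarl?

Kiran holds 55% of Talus, so Kiran controls Talus.
Kiran holds 85% of Fennick, so Kiran controls Fennick.
In Ardent, Kiran's side holds only 11%, not > 50%.
So Kiran does not control Ardent.

No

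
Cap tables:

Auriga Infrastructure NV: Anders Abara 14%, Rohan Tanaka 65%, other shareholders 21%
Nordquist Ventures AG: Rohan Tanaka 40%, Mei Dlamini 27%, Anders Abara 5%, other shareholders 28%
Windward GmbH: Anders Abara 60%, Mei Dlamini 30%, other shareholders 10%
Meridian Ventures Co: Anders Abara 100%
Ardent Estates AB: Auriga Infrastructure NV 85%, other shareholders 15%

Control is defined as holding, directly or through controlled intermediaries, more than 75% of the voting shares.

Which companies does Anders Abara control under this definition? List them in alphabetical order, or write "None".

Meridian Ventures Co

Anders holds 100% of Meridian, so Anders controls Meridian.
No other company's threshold is met.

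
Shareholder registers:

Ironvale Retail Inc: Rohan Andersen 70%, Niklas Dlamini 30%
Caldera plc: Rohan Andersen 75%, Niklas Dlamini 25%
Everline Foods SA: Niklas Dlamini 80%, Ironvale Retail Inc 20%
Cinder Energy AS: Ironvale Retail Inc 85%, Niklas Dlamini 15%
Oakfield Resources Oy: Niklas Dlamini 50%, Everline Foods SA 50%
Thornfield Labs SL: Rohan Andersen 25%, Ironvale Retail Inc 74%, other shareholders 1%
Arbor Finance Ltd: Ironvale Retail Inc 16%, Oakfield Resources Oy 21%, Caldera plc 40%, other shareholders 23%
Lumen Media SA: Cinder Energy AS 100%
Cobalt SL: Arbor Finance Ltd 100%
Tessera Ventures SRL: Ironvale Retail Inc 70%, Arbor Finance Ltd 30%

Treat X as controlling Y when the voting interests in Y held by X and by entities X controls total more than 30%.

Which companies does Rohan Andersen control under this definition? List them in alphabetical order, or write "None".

Rohan holds 70% of Ironvale, so Rohan controls Ironvale.
Rohan holds 75% of Caldera, so Rohan controls Caldera.
Ironvale holds 85% of Cinder, so Rohan controls Cinder.
Rohan and Ironvale together hold 25% + 74% = 99% of Thornfield, so Rohan controls Thornfield.
Ironvale and Caldera together hold 16% + 40% = 56% of Arbor, so Rohan controls Arbor.
Cinder holds 100% of Lumen, so Rohan controls Lumen.
Arbor holds 100% of Cobalt, so Rohan controls Cobalt.
Ironvale and Arbor together hold 70% + 30% = 100% of Tessera, so Rohan controls Tessera.
No other company's threshold is met.

Arbor Finance Ltd, Caldera plc, Cinder Energy AS, Cobalt SL, Ironvale Retail Inc, Lumen Media SA, Tessera Ventures SRL, Thornfield Labs SL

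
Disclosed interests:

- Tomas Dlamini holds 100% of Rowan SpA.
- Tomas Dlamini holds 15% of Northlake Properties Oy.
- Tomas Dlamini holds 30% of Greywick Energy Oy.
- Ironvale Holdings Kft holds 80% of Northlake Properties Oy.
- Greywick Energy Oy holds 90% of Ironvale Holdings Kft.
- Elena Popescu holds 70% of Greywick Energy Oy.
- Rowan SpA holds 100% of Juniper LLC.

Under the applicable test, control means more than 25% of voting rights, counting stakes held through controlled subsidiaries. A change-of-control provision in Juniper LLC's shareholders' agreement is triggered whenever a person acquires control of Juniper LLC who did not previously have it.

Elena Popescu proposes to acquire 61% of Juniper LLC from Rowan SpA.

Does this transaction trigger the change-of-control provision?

Yes

The purchase adds only to Elena's holdings (Rowan's stake shrinks), so Elena is the only person who could newly come to control Juniper.
Elena holds 70% of Greywick, so Elena controls Greywick.
Greywick holds 90% of Ironvale, so Elena controls Ironvale.
Ironvale holds 80% of Northlake, so Elena controls Northlake.
Neither Elena nor any entity Elena controls holds any voting interest in Juniper.
So before the transaction, Elena does not control Juniper.
After the purchase, Elena holds 61% of Juniper directly, and Rowan's stake falls to 39%.
Elena holds 61% of Juniper, so Elena controls Juniper.
Elena did not control Juniper before and does after, so the clause is triggered.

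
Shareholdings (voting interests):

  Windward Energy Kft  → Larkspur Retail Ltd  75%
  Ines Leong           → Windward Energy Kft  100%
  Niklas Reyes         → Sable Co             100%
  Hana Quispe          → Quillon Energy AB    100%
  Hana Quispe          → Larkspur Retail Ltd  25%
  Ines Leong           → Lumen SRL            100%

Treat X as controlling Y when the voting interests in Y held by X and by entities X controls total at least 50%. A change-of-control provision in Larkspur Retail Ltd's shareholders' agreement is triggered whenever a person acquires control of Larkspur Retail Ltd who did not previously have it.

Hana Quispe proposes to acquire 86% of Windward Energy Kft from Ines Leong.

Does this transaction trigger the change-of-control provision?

The purchase adds only to Hana's holdings (Ines's stake shrinks), so Hana is the only person who could newly come to control Larkspur.
Hana holds 100% of Quillon, so Hana controls Quillon.
In Larkspur, Hana's side holds only 25%, not ≥ 50%.
So before the transaction, Hana does not control Larkspur.
After the purchase, Hana holds 86% of Windward directly, and Ines's stake falls to 14%.
Hana holds 86% of Windward, so Hana controls Windward.
Hana and Windward together hold 25% + 75% = 100% of Larkspur, so Hana controls Larkspur.
Hana did not control Larkspur before and does after, so the clause is triggered.

Yes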